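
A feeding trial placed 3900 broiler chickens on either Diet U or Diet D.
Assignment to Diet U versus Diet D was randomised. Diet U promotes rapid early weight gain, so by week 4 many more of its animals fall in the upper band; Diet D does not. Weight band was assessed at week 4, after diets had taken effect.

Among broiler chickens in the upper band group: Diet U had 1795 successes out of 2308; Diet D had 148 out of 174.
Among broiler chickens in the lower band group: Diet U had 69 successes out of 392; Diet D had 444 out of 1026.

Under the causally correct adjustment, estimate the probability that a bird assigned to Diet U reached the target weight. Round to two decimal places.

The distribution of week-4 weight band is itself part of what the diet does — it is an intermediate outcome. Holding it fixed would remove that part of the effect; the total effect is the pooled difference.
So P(outcome | do(Diet U)) is just the pooled rate for Diet U: 1864/2700 = 0.690.

0.69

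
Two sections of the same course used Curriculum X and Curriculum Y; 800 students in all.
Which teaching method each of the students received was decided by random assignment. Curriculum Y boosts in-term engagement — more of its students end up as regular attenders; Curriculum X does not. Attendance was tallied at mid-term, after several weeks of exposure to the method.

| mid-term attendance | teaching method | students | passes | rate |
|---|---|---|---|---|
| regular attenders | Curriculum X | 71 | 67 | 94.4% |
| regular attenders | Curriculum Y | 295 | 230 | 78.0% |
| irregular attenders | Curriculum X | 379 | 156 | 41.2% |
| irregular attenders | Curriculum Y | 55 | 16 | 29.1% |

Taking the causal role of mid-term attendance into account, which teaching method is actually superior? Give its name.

Curriculum Y

Mid-term attendance is recorded after the teaching method and is itself shifted by it — it sits on the causal path from teaching method to outcome. Conditioning on a mediator would strip out part of the effect we want; the pooled comparison gives the total causal effect.
Pooled: Curriculum X 49.6% vs Curriculum Y 70.3%; Curriculum Y is higher overall.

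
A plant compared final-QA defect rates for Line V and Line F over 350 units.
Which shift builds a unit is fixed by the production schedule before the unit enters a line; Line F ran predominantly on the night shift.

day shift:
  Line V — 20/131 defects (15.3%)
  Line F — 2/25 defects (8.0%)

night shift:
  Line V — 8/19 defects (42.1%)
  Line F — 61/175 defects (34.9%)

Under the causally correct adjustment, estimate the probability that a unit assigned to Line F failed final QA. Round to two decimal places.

0.23

The shift-specific comparison favours Line F throughout, but the pooled figures favour Line V. The question is whether to condition on shift.
Here shift is a common cause — it drives both which line a case falls under and the outcome. The crude comparison mixes populations; the stratum-specific rates are the causally relevant ones.
Standardising Line F to the population shift mix: 0.446·2/25 + 0.554·61/175 = 0.229.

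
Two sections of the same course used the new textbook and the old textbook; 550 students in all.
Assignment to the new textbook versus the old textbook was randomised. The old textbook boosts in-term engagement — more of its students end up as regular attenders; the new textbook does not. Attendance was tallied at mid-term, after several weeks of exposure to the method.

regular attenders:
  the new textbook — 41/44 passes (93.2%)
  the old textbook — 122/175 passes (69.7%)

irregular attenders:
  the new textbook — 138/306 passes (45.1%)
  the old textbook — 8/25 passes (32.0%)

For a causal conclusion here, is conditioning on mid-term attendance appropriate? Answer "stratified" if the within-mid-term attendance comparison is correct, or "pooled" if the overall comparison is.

The mid-term attendance-specific comparison favours the new textbook throughout, but the pooled figures favour the old textbook. The question is whether to condition on mid-term attendance.
Mid-term attendance is downstream of the teaching method. One should not condition on a consequence of treatment, so the overall rates are the right comparison.
Pooled: the new textbook 51.1% vs the old textbook 65.0%; the old textbook is higher overall.

pooled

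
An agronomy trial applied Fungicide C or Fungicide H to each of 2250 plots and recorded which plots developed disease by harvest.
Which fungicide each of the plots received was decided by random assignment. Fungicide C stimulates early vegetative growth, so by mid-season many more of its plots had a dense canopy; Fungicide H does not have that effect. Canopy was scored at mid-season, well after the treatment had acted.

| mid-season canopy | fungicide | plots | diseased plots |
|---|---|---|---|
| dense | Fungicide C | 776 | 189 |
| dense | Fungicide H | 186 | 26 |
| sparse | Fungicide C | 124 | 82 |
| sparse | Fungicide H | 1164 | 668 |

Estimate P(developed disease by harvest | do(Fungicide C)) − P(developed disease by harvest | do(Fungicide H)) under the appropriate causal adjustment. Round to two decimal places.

-0.21

The mid-season canopy-specific comparison favours Fungicide H throughout, but the pooled figures favour Fungicide C. The question is whether to condition on mid-season canopy.
The distribution of mid-season canopy is itself part of what the fungicide does — it is an intermediate outcome. Holding it fixed would remove that part of the effect; the total effect is the pooled difference.
The causal difference is the pooled difference: 0.301 − 0.514 = -0.213.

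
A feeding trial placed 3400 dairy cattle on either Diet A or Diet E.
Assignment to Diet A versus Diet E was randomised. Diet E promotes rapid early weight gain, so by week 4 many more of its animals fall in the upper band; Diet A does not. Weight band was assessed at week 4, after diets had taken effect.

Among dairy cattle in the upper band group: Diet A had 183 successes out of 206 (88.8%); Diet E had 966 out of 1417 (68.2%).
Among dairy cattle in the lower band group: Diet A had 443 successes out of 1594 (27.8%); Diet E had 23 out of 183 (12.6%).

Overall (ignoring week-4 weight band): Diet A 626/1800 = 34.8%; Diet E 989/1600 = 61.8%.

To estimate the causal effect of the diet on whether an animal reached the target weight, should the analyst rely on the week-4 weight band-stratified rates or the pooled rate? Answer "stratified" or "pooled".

Because the diet influences week-4 weight band, week-4 weight band is a post-treatment mediator, not a confounder. Stratifying on it would bias the estimate; the causal effect is the crude pooled difference.
Pooled: Diet A 34.8% vs Diet E 61.8%; Diet E is higher overall.

pooled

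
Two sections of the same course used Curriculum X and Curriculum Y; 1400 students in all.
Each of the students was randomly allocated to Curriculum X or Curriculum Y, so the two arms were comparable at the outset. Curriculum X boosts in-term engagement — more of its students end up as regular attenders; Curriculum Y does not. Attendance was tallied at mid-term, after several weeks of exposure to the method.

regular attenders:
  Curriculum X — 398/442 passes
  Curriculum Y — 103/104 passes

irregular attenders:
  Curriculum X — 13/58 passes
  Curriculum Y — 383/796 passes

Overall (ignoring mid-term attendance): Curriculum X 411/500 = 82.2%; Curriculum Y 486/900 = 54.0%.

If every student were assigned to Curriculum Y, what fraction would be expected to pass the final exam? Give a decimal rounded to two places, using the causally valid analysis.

The distribution of mid-term attendance is itself part of what the teaching method does — it is an intermediate outcome. Holding it fixed would remove that part of the effect; the total effect is the pooled difference.
So P(outcome | do(Curriculum Y)) is just the pooled rate for Curriculum Y: 486/900 = 0.540.

0.54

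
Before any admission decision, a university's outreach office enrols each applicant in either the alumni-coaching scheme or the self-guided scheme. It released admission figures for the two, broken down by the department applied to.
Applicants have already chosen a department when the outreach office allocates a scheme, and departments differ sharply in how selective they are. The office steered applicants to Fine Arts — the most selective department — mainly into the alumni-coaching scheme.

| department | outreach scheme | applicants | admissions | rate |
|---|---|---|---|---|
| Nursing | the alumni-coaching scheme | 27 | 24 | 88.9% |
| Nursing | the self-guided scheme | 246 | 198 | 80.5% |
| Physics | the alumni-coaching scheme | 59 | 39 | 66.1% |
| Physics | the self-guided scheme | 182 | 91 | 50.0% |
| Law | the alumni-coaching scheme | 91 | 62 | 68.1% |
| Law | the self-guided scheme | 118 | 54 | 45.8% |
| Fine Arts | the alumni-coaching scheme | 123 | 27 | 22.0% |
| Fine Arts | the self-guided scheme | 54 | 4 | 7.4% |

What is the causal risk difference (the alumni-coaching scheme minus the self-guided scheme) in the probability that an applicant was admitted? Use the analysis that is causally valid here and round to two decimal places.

+0.15

Department is set before the outreach scheme has any effect — it is not caused by the outreach scheme — and it independently drives the outcome. That makes it a confounder, so the causal comparison is within department levels.
Adjusting over the population distribution of department: 0.303·(0.889−0.805) + 0.268·(0.661−0.500) + 0.232·(0.681−0.458) + 0.197·(0.220−0.074) = +0.149.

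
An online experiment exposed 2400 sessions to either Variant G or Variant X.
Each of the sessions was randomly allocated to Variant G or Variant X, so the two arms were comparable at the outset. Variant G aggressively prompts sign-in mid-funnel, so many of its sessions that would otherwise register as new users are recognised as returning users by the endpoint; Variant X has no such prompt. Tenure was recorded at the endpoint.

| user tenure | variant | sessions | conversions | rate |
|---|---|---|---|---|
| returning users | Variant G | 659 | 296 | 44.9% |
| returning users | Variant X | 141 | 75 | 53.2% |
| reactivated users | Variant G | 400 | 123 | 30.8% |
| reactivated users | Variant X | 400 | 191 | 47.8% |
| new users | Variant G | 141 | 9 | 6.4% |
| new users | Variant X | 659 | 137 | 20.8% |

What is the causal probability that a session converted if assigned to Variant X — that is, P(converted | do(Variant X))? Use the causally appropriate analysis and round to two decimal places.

0.34

User tenure here is a post-treatment variable shaped by the variant; conditioning on it would introduce bias rather than remove it. The overall comparison is the causal one.
So P(outcome | do(Variant X)) is just the pooled rate for Variant X: 403/1200 = 0.336.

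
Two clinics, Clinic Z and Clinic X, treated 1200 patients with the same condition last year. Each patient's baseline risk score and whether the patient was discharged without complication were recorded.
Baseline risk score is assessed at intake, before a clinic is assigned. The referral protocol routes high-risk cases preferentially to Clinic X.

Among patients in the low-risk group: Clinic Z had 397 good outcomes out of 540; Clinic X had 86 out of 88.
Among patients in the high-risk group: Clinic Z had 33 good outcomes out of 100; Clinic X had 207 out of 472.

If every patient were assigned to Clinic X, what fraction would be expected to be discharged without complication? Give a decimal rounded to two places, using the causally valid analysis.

Clinic X is higher inside every baseline risk score stratum but Clinic Z is higher in aggregate. Whether to stratify depends on how baseline risk score relates to the clinic.
Baseline risk score satisfies the back-door criterion: it is not a descendant of the clinic, and it blocks the spurious path from clinic to outcome. Adjusting for it (i.e., using the within-baseline risk score rates) gives the causal effect.
Standardising Clinic X to the population baseline risk score mix: 0.523·86/88 + 0.477·207/472 = 0.720.

0.72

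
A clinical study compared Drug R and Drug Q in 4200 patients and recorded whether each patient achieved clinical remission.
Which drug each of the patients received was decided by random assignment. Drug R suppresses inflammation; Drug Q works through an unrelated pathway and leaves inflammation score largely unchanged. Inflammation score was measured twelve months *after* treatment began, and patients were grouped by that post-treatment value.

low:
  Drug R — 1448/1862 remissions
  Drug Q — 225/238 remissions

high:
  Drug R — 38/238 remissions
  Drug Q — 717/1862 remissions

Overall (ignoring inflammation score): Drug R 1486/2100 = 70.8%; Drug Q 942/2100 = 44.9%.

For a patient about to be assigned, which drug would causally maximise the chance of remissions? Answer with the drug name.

Drug R

The distribution of inflammation score is itself part of what the drug does — it is an intermediate outcome. Holding it fixed would remove that part of the effect; the total effect is the pooled difference.
Pooled: Drug R 70.8% vs Drug Q 44.9%; Drug R is higher overall.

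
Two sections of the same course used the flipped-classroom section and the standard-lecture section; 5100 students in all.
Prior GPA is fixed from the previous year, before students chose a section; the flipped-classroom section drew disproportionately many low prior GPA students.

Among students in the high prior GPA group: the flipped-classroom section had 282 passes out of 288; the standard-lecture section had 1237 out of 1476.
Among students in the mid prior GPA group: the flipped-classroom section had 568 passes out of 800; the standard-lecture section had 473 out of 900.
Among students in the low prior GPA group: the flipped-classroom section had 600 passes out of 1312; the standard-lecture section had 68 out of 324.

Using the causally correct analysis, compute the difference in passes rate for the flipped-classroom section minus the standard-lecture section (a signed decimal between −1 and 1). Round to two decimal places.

+0.19

Nothing the teaching method does changes prior GPA band; the imbalance is an allocation artefact. With prior GPA band also predicting the outcome, the pooled figure is confounded, and the within-stratum comparison is the causal one.
Adjusting over the population distribution of prior GPA band: 0.346·(0.979−0.838) + 0.333·(0.710−0.526) + 0.321·(0.457−0.210) = +0.190.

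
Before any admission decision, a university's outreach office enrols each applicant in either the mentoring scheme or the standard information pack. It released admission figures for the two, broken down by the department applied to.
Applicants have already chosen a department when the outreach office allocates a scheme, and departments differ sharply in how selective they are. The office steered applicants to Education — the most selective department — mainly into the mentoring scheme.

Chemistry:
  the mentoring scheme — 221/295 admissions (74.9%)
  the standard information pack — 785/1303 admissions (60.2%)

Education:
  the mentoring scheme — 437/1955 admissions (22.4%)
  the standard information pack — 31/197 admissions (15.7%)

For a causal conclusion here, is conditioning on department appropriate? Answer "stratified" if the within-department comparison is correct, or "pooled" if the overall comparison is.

stratified

Within every department level the mentoring scheme has the higher rate, yet pooled the standard information pack does — Simpson's reversal.
The imbalance in department arose from how applicants were allocated, not from anything the outreach scheme did; and department independently affects the outcome. The pooled gap is confounded — condition on department.
Within each level — Chemistry: 74.9% vs 60.2%; Education: 22.4% vs 15.7% — the mentoring scheme is higher every time.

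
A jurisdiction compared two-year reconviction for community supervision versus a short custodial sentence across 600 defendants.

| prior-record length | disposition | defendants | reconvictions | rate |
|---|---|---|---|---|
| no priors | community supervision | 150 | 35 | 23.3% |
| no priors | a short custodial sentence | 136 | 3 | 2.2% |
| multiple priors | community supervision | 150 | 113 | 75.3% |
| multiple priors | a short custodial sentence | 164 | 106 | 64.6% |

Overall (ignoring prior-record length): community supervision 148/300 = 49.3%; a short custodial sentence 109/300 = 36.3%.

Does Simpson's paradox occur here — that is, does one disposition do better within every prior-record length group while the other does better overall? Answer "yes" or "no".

Within each prior-record length level (no priors 23.3% vs 2.2%; multiple priors 75.3% vs 64.6%), a short custodial sentence has the lower rate every time. Pooled: 49.3% vs 36.3% — a short custodial sentence has the lower rate overall. They agree.

no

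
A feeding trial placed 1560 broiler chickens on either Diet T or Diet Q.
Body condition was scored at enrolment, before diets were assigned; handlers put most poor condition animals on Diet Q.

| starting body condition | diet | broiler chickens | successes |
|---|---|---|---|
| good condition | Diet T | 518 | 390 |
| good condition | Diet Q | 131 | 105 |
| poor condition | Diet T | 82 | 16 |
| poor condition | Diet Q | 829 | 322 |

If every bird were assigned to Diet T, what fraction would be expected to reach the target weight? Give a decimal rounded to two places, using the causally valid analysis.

The starting body condition-specific comparison favours Diet Q throughout, but the pooled figures favour Diet T. The question is whether to condition on starting body condition.
Nothing the diet does changes starting body condition; the imbalance is an allocation artefact. With starting body condition also predicting the outcome, the pooled figure is confounded, and the within-stratum comparison is the causal one.
Standardising Diet T to the population starting body condition mix: 0.416·390/518 + 0.584·16/82 = 0.427.

0.43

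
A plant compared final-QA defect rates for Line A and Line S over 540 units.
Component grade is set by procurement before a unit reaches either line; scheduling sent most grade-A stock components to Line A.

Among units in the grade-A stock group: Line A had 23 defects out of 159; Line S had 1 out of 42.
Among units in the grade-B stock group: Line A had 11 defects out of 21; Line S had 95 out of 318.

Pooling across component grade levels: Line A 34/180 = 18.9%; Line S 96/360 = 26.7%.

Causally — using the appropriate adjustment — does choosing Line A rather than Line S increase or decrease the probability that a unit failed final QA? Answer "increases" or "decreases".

increases

The stratified and pooled comparisons disagree (Line S wins within each component grade; Line A wins overall), so the answer turns on the causal role of component grade.
The imbalance in component grade arose from how units were allocated, not from anything the line did; and component grade independently affects the outcome. The pooled gap is confounded — condition on component grade.
Within each level — grade-A stock: 14.5% vs 2.4%; grade-B stock: 52.4% vs 29.9% — Line S is lower every time.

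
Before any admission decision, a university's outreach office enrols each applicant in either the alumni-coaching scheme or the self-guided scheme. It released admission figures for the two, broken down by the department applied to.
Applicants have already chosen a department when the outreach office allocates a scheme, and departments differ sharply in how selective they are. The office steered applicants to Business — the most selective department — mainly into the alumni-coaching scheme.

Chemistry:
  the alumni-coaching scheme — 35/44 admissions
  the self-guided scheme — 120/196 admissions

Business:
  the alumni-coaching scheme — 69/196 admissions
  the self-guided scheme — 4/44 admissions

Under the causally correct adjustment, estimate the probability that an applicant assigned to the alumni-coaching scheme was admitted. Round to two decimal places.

The department-specific comparison favours the alumni-coaching scheme throughout, but the pooled figures favour the self-guided scheme. The question is whether to condition on department.
Here department is a common cause — it drives both which outreach scheme a case falls under and the outcome. The crude comparison mixes populations; the stratum-specific rates are the causally relevant ones.
Standardising the alumni-coaching scheme to the population department mix: 0.500·35/44 + 0.500·69/196 = 0.574.

0.57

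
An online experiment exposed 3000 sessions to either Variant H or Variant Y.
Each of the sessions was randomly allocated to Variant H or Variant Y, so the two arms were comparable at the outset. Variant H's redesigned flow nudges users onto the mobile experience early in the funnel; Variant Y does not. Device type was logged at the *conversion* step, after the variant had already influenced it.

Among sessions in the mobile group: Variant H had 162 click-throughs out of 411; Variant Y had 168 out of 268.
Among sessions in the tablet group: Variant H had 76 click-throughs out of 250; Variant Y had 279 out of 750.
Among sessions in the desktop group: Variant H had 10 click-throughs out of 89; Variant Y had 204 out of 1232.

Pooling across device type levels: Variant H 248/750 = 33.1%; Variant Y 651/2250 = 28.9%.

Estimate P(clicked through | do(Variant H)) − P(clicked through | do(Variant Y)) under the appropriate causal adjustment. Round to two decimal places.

+0.04

Variant Y is higher inside every device type stratum but Variant H is higher in aggregate. Whether to stratify depends on how device type relates to the variant.
Device type is downstream of the variant. One should not condition on a consequence of treatment, so the overall rates are the right comparison.
The causal difference is the pooled difference: 0.331 − 0.289 = +0.041.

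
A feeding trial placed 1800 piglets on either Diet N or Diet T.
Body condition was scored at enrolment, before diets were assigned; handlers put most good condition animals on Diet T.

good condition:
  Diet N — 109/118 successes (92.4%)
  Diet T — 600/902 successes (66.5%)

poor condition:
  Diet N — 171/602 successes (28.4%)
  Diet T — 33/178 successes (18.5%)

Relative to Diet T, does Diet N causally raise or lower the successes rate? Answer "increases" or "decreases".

Diet N is higher inside every starting body condition stratum but Diet T is higher in aggregate. Whether to stratify depends on how starting body condition relates to the diet.
Here starting body condition is a common cause — it drives both which diet a case falls under and the outcome. The crude comparison mixes populations; the stratum-specific rates are the causally relevant ones.
Within each level — good condition: 92.4% vs 66.5%; poor condition: 28.4% vs 18.5% — Diet N is higher every time.

increases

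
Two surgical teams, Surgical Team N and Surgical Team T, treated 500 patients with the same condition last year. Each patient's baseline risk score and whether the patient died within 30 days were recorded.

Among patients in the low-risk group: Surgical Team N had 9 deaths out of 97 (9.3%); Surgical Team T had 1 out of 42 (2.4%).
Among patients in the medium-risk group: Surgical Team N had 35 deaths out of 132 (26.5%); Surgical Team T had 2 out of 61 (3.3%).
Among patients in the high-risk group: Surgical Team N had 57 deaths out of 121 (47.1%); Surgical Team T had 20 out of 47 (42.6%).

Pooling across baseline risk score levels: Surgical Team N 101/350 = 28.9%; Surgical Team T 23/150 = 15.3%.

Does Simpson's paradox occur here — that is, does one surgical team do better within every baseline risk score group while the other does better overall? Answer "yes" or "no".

no

Within each baseline risk score level (low-risk 9.3% vs 2.4%; medium-risk 26.5% vs 3.3%; high-risk 47.1% vs 42.6%), Surgical Team T has the lower rate every time. Pooled: 28.9% vs 15.3% — Surgical Team T has the lower rate overall. They agree.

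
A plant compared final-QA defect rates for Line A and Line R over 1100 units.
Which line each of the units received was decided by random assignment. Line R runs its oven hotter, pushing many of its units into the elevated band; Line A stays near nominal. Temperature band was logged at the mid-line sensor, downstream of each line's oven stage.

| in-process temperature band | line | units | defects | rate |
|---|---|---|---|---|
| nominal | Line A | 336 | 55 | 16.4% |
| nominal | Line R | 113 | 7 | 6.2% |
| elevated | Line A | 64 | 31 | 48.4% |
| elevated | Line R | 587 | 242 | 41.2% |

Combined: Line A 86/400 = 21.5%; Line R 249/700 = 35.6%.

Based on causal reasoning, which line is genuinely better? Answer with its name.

Line A

Because the line influences in-process temperature band, in-process temperature band is a post-treatment mediator, not a confounder. Stratifying on it would bias the estimate; the causal effect is the crude pooled difference.
Pooled: Line A 21.5% vs Line R 35.6%; Line A is lower overall.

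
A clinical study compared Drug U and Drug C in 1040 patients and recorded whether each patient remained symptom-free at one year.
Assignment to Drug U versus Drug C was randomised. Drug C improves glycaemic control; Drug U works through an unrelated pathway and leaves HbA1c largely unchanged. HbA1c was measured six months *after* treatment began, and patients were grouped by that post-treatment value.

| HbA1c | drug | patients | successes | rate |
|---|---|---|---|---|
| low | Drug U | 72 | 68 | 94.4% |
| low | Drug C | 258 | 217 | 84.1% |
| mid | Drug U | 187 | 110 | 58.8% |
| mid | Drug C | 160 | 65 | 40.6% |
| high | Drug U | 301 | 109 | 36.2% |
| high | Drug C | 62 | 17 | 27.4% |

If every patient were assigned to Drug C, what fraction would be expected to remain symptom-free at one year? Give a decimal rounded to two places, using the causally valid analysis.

The stratified and pooled comparisons disagree (Drug U wins within each HbA1c; Drug C wins overall), so the answer turns on the causal role of HbA1c.
The distribution of HbA1c is itself part of what the drug does — it is an intermediate outcome. Holding it fixed would remove that part of the effect; the total effect is the pooled difference.
So P(outcome | do(Drug C)) is just the pooled rate for Drug C: 299/480 = 0.623.

0.62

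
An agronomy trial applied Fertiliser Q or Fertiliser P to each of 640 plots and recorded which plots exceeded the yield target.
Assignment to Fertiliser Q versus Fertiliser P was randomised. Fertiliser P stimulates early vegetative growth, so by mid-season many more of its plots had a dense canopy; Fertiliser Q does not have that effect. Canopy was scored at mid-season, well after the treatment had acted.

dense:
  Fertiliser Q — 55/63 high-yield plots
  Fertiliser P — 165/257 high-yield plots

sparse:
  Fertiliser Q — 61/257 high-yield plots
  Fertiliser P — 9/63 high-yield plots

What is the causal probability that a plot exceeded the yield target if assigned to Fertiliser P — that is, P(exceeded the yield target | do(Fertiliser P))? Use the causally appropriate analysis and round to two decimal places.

0.54

Stratifying would compare fertilisers among plots the fertilisers themselves sorted into mid-season canopy groups — a form of selection on an intermediate. The unconditioned pooled rates give the total causal effect.
So P(outcome | do(Fertiliser P)) is just the pooled rate for Fertiliser P: 174/320 = 0.544.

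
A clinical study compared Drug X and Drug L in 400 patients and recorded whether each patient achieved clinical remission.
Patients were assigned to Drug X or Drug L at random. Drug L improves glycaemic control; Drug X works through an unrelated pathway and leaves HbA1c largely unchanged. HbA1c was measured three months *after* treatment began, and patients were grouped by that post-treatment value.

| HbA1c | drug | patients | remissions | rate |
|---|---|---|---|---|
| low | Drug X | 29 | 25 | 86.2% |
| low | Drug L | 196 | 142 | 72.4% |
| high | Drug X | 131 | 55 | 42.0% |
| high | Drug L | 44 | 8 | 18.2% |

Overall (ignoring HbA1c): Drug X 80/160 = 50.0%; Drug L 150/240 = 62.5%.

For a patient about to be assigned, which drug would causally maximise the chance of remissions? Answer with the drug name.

Drug L

Stratifying would compare drugs among patients the drugs themselves sorted into HbA1c groups — a form of selection on an intermediate. The unconditioned pooled rates give the total causal effect.
Pooled: Drug X 50.0% vs Drug L 62.5%; Drug L is higher overall.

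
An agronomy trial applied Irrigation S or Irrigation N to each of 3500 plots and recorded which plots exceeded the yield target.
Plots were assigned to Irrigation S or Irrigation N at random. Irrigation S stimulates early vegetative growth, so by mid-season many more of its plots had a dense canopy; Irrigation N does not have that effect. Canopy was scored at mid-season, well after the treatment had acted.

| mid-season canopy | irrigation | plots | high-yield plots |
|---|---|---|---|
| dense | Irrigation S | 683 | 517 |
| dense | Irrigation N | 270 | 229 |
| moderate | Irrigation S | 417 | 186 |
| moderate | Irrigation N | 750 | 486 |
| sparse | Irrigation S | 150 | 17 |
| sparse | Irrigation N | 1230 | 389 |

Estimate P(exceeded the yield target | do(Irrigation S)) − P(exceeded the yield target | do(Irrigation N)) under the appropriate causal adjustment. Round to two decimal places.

Irrigation N is higher inside every mid-season canopy stratum but Irrigation S is higher in aggregate. Whether to stratify depends on how mid-season canopy relates to the irrigation.
Stratifying would compare irrigations among plots the irrigations themselves sorted into mid-season canopy groups — a form of selection on an intermediate. The unconditioned pooled rates give the total causal effect.
The causal difference is the pooled difference: 0.576 − 0.491 = +0.085.

+0.09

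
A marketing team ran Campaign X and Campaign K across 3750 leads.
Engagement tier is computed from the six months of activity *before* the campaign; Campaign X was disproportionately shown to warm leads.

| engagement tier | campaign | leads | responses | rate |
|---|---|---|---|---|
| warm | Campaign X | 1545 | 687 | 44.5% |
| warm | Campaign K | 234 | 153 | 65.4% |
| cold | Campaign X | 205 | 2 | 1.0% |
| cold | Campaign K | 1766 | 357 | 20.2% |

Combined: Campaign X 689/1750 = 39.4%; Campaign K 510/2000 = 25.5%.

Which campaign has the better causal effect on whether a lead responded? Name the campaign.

Campaign K

Campaign K is higher inside every engagement tier stratum but Campaign X is higher in aggregate. Whether to stratify depends on how engagement tier relates to the campaign.
Engagement tier differs across campaigns for reasons unrelated to any effect of the campaign itself, and it separately predicts the outcome — a classic confounder. We must compare within engagement tier levels.
Within each level — warm: 44.5% vs 65.4%; cold: 1.0% vs 20.2% — Campaign K is higher every time.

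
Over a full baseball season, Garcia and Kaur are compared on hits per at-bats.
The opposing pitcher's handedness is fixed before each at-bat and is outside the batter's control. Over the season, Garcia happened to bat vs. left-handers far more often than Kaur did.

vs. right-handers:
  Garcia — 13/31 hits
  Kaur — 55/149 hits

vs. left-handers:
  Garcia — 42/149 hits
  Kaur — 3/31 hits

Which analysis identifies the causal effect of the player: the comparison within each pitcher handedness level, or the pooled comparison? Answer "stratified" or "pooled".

stratified

Within every pitcher handedness level Garcia has the higher rate, yet pooled Kaur does — Simpson's reversal.
Pitcher handedness differs across players for reasons unrelated to any effect of the player itself, and it separately predicts the outcome — a classic confounder. We must compare within pitcher handedness levels.
Within each level — vs. right-handers: 41.9% vs 36.9%; vs. left-handers: 28.2% vs 9.7% — Garcia is higher every time.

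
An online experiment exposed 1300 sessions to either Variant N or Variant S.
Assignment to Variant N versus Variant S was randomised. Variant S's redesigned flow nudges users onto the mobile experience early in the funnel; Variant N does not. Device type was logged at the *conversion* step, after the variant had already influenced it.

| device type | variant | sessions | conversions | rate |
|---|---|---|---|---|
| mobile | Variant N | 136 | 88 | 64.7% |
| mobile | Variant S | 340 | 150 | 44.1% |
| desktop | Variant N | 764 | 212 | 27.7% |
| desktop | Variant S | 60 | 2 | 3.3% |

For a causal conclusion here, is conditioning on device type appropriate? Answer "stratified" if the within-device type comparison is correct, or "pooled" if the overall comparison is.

pooled

Because the variant influences device type, device type is a post-treatment mediator, not a confounder. Stratifying on it would bias the estimate; the causal effect is the crude pooled difference.
Pooled: Variant N 33.3% vs Variant S 38.0%; Variant S is higher overall.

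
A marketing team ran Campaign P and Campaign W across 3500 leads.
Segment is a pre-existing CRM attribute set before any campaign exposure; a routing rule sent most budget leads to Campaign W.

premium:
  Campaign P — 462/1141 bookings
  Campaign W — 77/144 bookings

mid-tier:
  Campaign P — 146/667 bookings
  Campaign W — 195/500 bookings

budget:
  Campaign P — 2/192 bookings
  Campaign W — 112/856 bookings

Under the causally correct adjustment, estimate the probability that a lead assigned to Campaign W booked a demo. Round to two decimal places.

The stratified and pooled comparisons disagree (Campaign W wins within each customer segment; Campaign P wins overall), so the answer turns on the causal role of customer segment.
The imbalance in customer segment arose from how leads were allocated, not from anything the campaign did; and customer segment independently affects the outcome. The pooled gap is confounded — condition on customer segment.
Standardising Campaign W to the population customer segment mix: 0.367·77/144 + 0.333·195/500 + 0.299·112/856 = 0.366.

0.37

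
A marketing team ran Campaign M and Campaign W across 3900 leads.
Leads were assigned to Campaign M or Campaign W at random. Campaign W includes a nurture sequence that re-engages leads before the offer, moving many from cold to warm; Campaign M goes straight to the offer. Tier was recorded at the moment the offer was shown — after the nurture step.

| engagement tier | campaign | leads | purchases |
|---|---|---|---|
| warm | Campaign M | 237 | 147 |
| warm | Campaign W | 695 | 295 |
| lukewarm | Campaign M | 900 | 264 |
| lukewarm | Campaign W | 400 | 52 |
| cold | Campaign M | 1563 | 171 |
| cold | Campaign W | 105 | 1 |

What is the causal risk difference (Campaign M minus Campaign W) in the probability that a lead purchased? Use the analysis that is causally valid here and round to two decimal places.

Engagement tier here is a post-treatment variable shaped by the campaign; conditioning on it would introduce bias rather than remove it. The overall comparison is the causal one.
The causal difference is the pooled difference: 0.216 − 0.290 = -0.074.

-0.07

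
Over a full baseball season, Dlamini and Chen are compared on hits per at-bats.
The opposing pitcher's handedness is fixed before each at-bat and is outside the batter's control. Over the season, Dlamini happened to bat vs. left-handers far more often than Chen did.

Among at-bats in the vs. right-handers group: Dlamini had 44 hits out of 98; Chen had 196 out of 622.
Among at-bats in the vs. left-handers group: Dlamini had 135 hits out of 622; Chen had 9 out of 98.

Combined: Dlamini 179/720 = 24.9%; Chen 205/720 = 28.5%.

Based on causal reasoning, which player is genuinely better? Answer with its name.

Within every pitcher handedness level Dlamini has the higher rate, yet pooled Chen does — Simpson's reversal.
Pitcher handedness differs across players for reasons unrelated to any effect of the player itself, and it separately predicts the outcome — a classic confounder. We must compare within pitcher handedness levels.
Within each level — vs. right-handers: 44.9% vs 31.5%; vs. left-handers: 21.7% vs 9.2% — Dlamini is higher every time.

Dlamini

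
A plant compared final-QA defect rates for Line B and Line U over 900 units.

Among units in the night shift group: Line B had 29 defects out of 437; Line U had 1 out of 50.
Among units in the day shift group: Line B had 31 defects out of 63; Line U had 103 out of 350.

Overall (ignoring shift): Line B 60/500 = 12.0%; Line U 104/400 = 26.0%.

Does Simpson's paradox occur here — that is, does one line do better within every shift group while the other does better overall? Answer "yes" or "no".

Within each shift level (night shift 6.6% vs 2.0%; day shift 49.2% vs 29.4%), Line U has the lower rate every time. Pooled: 12.0% vs 26.0% — Line B has the lower rate overall. The two comparisons disagree.

yes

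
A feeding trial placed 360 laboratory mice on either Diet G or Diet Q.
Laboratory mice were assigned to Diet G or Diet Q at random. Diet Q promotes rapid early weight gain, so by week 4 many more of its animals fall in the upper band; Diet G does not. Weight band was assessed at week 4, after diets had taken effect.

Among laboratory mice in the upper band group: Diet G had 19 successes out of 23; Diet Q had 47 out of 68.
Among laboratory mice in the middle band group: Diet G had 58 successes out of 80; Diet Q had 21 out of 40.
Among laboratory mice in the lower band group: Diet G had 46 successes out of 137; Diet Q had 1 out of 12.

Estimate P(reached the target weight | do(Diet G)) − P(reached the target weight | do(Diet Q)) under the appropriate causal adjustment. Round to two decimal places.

-0.06

Week-4 weight band is recorded after the diet and is itself shifted by it — it sits on the causal path from diet to outcome. Conditioning on a mediator would strip out part of the effect we want; the pooled comparison gives the total causal effect.
The causal difference is the pooled difference: 0.512 − 0.575 = -0.062.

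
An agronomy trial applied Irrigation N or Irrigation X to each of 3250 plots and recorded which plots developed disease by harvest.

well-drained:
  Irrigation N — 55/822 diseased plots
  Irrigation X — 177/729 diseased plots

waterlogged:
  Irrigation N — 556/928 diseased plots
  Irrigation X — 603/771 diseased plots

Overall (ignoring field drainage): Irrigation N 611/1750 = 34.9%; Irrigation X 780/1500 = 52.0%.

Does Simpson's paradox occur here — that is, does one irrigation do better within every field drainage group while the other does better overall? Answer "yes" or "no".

Within each field drainage level (well-drained 6.7% vs 24.3%; waterlogged 59.9% vs 78.2%), Irrigation N has the lower rate every time. Pooled: 34.9% vs 52.0% — Irrigation N has the lower rate overall. They agree.

no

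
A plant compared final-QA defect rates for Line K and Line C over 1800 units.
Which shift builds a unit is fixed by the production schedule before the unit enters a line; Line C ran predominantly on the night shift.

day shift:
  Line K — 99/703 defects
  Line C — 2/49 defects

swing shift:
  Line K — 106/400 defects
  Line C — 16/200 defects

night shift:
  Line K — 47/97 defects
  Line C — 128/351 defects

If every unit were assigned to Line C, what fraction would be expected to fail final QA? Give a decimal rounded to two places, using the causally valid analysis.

Shift satisfies the back-door criterion: it is not a descendant of the line, and it blocks the spurious path from line to outcome. Adjusting for it (i.e., using the within-shift rates) gives the causal effect.
Standardising Line C to the population shift mix: 0.418·2/49 + 0.333·16/200 + 0.249·128/351 = 0.134.

0.13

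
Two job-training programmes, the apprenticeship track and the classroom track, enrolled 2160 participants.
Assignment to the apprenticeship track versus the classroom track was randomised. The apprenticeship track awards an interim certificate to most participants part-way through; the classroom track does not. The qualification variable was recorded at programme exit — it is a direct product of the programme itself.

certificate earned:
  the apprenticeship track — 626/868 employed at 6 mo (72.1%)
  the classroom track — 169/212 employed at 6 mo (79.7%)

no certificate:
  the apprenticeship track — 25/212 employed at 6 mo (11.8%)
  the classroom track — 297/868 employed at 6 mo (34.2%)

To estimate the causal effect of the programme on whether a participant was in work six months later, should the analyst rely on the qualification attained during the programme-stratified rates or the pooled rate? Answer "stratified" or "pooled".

The stratified and pooled comparisons disagree (the classroom track wins within each qualification attained during the programme; the apprenticeship track wins overall), so the answer turns on the causal role of qualification attained during the programme.
The distribution of qualification attained during the programme is itself part of what the programme does — it is an intermediate outcome. Holding it fixed would remove that part of the effect; the total effect is the pooled difference.
Pooled: the apprenticeship track 60.3% vs the classroom track 43.1%; the apprenticeship track is higher overall.

pooled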